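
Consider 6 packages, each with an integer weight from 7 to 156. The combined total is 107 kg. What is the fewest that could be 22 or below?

If only k of them are at most 22, the other 6 − k are at least 23, so the total is at least (6 − k)·23 + k·7.
This is ≤ 107, so (6 − k)·23 + 7k ≤ 107, which gives k ≥ 2.
Exactly 2 works: 2 values at 7 and 4 at 23 total 106; raise one of the low values by 1 (still ≤ 22) to hit 107.

2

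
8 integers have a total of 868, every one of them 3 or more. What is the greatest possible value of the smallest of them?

108

The 8 values sum to 868, so their minimum is at most ⌊868/8⌋ = 108.
Equality holds with 4 values of 108 and 4 values of 109.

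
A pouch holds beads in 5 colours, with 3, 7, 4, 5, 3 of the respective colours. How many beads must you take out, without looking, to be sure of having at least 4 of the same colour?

16

In the worst case you take as many as possible of each colour without reaching 4: 3 + 3 + 3 + 3 + 3 = 15.
The next one must give 4 of some colour, so 15 + 1 = 16.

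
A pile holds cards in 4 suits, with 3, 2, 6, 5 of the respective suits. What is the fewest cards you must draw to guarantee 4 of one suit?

12

In the worst case you take as many as possible of each suit without reaching 4: 3 + 2 + 3 + 3 = 11.
The next one must give 4 of some suit, so 11 + 1 = 12.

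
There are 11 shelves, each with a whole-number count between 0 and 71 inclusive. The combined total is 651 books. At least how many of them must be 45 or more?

If only k of them are at least 45, the other 11 − k are at most 44, so the total is at most k·71 + (11 − k)·44.
This must reach 651, so k·71 + (11 − k)·44 ≥ 651, giving k ≥ 7.
Exactly 7 works: 7 values at 71 and 4 at 44 total 673; lower one of the high values by 22 (still ≥ 45) to hit 651.

7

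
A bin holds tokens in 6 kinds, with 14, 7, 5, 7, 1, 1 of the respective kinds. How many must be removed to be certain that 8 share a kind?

29

In the worst case you take as many as possible of each kind without reaching 8: 7 + 7 + 5 + 7 + 1 + 1 = 28.
The next one must give 8 of some kind, so 28 + 1 = 29.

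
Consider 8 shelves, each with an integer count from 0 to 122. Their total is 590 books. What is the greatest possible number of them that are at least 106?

Suppose k of them are at least 106. Those contribute at least 106 each and the other 8 − k at least 0 each.
So the total is at least 106k + 0(8 − k) = 0 + 106k. This must be ≤ 590, giving k ≤ 5.
k = 5 is achieved by 5 values at 106 and 3 at 0, total 530; add 60 to one value (staying below 106) to reach 590.

5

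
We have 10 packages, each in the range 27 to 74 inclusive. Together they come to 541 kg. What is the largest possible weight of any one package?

Maximizing one value means minimizing the remaining 9.
The other 9 contribute at least 9 × 27 = 243, leaving at most 541 − 243 = 298.
But each package is capped at 74, so the maximum is 74.
Achievable: one at 74 and the other 9 totalling 467, which fits since 9 × 27 ≤ 467 ≤ 9 × 74.

74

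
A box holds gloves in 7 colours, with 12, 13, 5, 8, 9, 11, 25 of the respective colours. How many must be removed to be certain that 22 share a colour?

80

In the worst case you take as many as possible of each colour without reaching 22: 12 + 13 + 5 + 8 + 9 + 11 + 21 = 79.
The next one must give 22 of some colour, so 79 + 1 = 80.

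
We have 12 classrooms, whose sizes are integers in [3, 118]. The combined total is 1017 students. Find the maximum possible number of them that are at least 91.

11

With k values at 91 or above and the rest at least 3, the sum is at least 36 + 88k.
Since the sum is 1017, we need 88k ≤ 981, i.e. k ≤ 11.
k = 11 is achieved by 11 values at 91 and 1 at 3, total 1004; add 13 to one value (staying below 91) to reach 1017.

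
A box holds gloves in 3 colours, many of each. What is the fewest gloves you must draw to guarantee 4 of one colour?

10

You could draw 3 of every colour without reaching 4 of any — 9 in all.
One more forces 4 of some colour, so 9 + 1 = 10.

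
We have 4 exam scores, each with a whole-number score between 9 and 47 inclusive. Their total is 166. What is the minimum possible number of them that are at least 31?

3

Each value short of 31 is at most 30, costing at least 47 − 30 = 17 against the maximum total of 188.
We can afford to lose at most 188 − 166 = 22, so at most ⌊22/17⌋ = 1 fall short, and at least 3 are ≥ 31.
Exactly 3 works: 3 values at 47 and 1 at 30 total 171; lower one of the high values by 5 (still ≥ 31) to hit 166.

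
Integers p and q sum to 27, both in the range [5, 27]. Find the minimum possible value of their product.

Since p + q is fixed, pushing one of them to its bound minimizes the product.
At the endpoint p = 5, q = 27 − 5 = 22, so pq = 5 × 22 = 110.

110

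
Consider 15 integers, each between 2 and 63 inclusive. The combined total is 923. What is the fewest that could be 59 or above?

Suppose at most 15 − j of them reach 59; then j values are ≤ 58 and the rest ≤ 63.
The total is then ≤ 58·j + 63·(15 − j) = 945 − 5j. For this to be ≥ 923 we need j ≤ 4, so at least 15 − 4 = 11 must reach 59.
Exactly 11 works: 11 values at 63 and 4 at 58 total 925; lower one of the high values by 2 (still ≥ 59) to hit 923.

11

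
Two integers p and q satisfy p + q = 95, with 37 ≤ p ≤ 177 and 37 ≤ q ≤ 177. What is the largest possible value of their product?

2256

For a fixed sum, the product pq is largest when p and q are as close as possible.
Taking p = 47 and q = 48 (both in [37, 177]) gives pq = 2256.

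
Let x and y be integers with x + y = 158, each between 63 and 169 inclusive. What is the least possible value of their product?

For a fixed sum, xy is smallest when x and y are as far apart as possible.
The extreme feasible split is x = 63, y = 95, giving xy = 5985.

5985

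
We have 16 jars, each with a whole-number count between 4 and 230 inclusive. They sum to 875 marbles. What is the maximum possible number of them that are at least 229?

If k of the values are ≥ 229, the total is ≥ 229k + 4(16 − k).
Setting 229k + 4(16 − k) ≤ 875 gives 225k ≤ 811, so k ≤ 3.
k = 3 is achieved by 3 values at 229 and 13 at 4, total 739; add 136 to one value (staying below 229) to reach 875.

3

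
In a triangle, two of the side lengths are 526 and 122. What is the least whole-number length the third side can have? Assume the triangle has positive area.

405

The third side must exceed |526 − 122| = 404.
The smallest integer above 404 is 405.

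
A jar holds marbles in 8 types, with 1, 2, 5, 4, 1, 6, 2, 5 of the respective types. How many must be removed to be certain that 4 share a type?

19

In the worst case you take as many as possible of each type without reaching 4: 1 + 2 + 3 + 3 + 1 + 3 + 2 + 3 = 18.
The next one must give 4 of some type, so 18 + 1 = 19.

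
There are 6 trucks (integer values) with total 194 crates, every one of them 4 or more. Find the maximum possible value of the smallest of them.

If every one of the 6 were at least 33, the total would be at least 6 × 33 = 198 > 194.
Achievable: 4 of them at 32 and 2 at 33 total 194.

32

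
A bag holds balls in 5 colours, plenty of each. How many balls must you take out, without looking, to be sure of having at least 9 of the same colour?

In the worst case you draw 8 of each of the 5 colours: 5 × 8 = 40.
One more forces 9 of some colour, so 40 + 1 = 41.

41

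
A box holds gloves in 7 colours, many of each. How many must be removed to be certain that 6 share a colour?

In the worst case you draw 5 of each of the 7 colours: 7 × 5 = 35.
One more forces 6 of some colour, so 35 + 1 = 36.

36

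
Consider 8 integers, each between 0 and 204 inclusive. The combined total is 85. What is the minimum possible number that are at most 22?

5

If only k of them are at most 22, the other 8 − k are at least 23, so the total is at least (8 − k)·23 + k·0.
This is ≤ 85, so (8 − k)·23 + 0k ≤ 85, which gives k ≥ 5.
Exactly 5 works: 5 values at 0 and 3 at 23 total 69; raise one of the low values by 16 (still ≤ 22) to hit 85.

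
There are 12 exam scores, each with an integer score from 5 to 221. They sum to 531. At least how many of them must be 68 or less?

Each value above 68 is at least 69, contributing at least 69 − 5 = 64 above the floor 5.
The sum exceeds the floor total 60 by 471, so at most ⌊471/64⌋ = 7 exceed 68, and at least 5 are ≤ 68.
Exactly 5 works: 5 values at 5 and 7 at 69 total 508; raise one of the low values by 23 (still ≤ 68) to hit 531.

5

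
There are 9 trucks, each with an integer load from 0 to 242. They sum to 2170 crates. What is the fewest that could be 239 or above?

Each value short of 239 is at most 238, costing at least 242 − 238 = 4 against the maximum total of 2178.
We can afford to lose at most 2178 − 2170 = 8, so at most ⌊8/4⌋ = 2 fall short, and at least 7 are ≥ 239.
Exactly 7 works: 7 values at 242 and 2 at 238 total 2170.

7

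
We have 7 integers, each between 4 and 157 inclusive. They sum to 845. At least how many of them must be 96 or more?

If only k of them are at least 96, the other 7 − k are at most 95, so the total is at most k·157 + (7 − k)·95.
This must reach 845, so k·157 + (7 − k)·95 ≥ 845, giving k ≥ 3.
Exactly 3 works: 3 values at 157 and 4 at 95 total 851; lower one of the high values by 6 (still ≥ 96) to hit 845.

3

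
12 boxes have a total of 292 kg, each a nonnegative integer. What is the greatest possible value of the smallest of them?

24

If every one of the 12 were at least 25, the total would be at least 12 × 25 = 300 > 292.
Achievable: 8 of them at 24 and 4 at 25 total 292.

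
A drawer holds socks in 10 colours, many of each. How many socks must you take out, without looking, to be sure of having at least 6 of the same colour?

In the worst case you draw 5 of each of the 10 colours: 10 × 5 = 50.
One more forces 6 of some colour, so 50 + 1 = 51.

51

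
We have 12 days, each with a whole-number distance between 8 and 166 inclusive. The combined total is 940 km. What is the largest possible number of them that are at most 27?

7

Suppose k of them are at most 27. Those contribute at most 27 each and the rest at most 166 each.
So the total is at most 27k + 166(12 − k) = 1992 − 139k. This must still be ≥ 940, so k ≤ 7.
k = 7 is achieved by 7 values at 27 and 5 at 166, total 1019; lower one of the 166's by 79 (still > 27) to reach 940.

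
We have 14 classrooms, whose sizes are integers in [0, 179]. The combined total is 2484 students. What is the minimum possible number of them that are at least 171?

Suppose at most 14 − j of them reach 171; then j values are ≤ 170 and the rest ≤ 179.
The total is then ≤ 170·j + 179·(14 − j) = 2506 − 9j. For this to be ≥ 2484 we need j ≤ 2, so at least 14 − 2 = 12 must reach 171.
Exactly 12 works: 12 values at 179 and 2 at 170 total 2488; lower one of the high values by 4 (still ≥ 171) to hit 2484.

12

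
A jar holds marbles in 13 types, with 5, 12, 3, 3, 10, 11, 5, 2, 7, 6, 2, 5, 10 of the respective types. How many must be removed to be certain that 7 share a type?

62

In the worst case you take as many as possible of each type without reaching 7: 5 + 6 + 3 + 3 + 6 + 6 + 5 + 2 + 6 + 6 + 2 + 5 + 6 = 61.
The next one must give 7 of some type, so 61 + 1 = 62.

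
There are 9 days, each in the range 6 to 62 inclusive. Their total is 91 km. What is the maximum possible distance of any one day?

43

Maximizing one value means minimizing the remaining 8.
The other 8 contribute at least 8 × 6 = 48, leaving at most 91 − 48 = 43.
Since 43 ≤ 62, this is achievable: one at 43 and 8 at 6.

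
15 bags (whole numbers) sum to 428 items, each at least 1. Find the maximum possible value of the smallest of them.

28

The average is 428/15 < 29, so some value is ≤ 28.
Taking 7 copies of 28 and 8 copies of 29 gives exactly 428, so 28 is attained.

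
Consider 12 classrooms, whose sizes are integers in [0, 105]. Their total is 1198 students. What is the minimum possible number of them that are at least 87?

9

Suppose at most 12 − j of them reach 87; then j values are ≤ 86 and the rest ≤ 105.
The total is then ≤ 86·j + 105·(12 − j) = 1260 − 19j. For this to be ≥ 1198 we need j ≤ 3, so at least 12 − 3 = 9 must reach 87.
Exactly 9 works: 9 values at 105 and 3 at 86 total 1203; lower one of the high values by 5 (still ≥ 87) to hit 1198.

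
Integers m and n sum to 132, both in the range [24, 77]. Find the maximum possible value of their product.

With m + n fixed, mn peaks when the two are closest together.
Taking m = 66 and n = 66 (both in [24, 77]) gives mn = 4356.

4356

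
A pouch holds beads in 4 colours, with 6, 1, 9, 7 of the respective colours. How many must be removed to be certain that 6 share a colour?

In the worst case you take as many as possible of each colour without reaching 6: 5 + 1 + 5 + 5 = 16.
The next one must give 6 of some colour, so 16 + 1 = 17.

17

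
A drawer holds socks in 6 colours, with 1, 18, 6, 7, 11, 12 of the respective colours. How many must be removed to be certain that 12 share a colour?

In the worst case you take as many as possible of each colour without reaching 12: 1 + 11 + 6 + 7 + 11 + 11 = 47.
The next one must give 12 of some colour, so 47 + 1 = 48.

48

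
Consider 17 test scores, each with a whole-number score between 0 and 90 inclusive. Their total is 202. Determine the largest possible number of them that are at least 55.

With k values at 55 or above and the rest at least 0, the sum is at least 0 + 55k.
Since the sum is 202, we need 55k ≤ 202, i.e. k ≤ 3.
k = 3 is achieved by 3 values at 55 and 14 at 0, total 165; add 37 to one value (staying below 55) to reach 202.

3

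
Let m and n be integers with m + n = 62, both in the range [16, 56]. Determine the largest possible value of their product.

For a fixed sum, the product mn is largest when m and n are as close as possible.
Taking m = 31 and n = 31 (both in [16, 56]) gives mn = 961.

961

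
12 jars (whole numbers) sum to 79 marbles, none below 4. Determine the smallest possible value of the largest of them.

7

If every one of the 12 were at most 6, the total would be at most 12 × 6 = 72 < 79.
Taking 5 copies of 6 and 7 copies of 7 gives exactly 79, so 7 is attained.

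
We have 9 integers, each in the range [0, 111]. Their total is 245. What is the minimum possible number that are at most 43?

Each value above 43 is at least 44, contributing at least 44 − 0 = 44 above the floor 0.
The sum exceeds the floor total 0 by 245, so at most ⌊245/44⌋ = 5 exceed 43, and at least 4 are ≤ 43.
Exactly 4 works: 4 values at 0 and 5 at 44 total 220; raise one of the low values by 25 (still ≤ 43) to hit 245.

4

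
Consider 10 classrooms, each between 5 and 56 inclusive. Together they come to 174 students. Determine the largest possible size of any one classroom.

To make one classroom as large as possible, make the other 9 as small as possible.
The other 9 contribute at least 9 × 5 = 45, leaving at most 174 − 45 = 129.
But each classroom is capped at 56, so the maximum is 56.
Achievable: one at 56 and the other 9 totalling 118, which fits since 9 × 5 ≤ 118 ≤ 9 × 56.

56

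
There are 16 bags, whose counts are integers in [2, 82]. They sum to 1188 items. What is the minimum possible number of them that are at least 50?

Each value short of 50 is at most 49, costing at least 82 − 49 = 33 against the maximum total of 1312.
We can afford to lose at most 1312 − 1188 = 124, so at most ⌊124/33⌋ = 3 fall short, and at least 13 are ≥ 50.
Exactly 13 works: 13 values at 82 and 3 at 49 total 1213; lower one of the high values by 25 (still ≥ 50) to hit 1188.

13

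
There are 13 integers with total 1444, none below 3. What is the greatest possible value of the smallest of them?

111

If every one of the 13 were at least 112, the total would be at least 13 × 112 = 1456 > 1444.
Taking 12 copies of 111 and 1 copy of 112 gives exactly 1444, so 111 is attained.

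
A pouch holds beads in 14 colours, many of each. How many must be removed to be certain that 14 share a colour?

183

In the worst case you draw 13 of each of the 14 colours: 14 × 13 = 182.
One more forces 14 of some colour, so 182 + 1 = 183.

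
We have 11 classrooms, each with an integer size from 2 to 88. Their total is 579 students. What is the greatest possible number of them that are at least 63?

9

With k values at 63 or above and the rest at least 2, the sum is at least 22 + 61k.
Since the sum is 579, we need 61k ≤ 557, i.e. k ≤ 9.
k = 9 is achieved by 9 values at 63 and 2 at 2, total 571; add 8 to one value (staying below 63) to reach 579.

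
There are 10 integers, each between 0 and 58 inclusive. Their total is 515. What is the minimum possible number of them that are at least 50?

Each value short of 50 is at most 49, costing at least 58 − 49 = 9 against the maximum total of 580.
We can afford to lose at most 580 − 515 = 65, so at most ⌊65/9⌋ = 7 fall short, and at least 3 are ≥ 50.
Exactly 3 works: 3 values at 58 and 7 at 49 total 517; lower one of the high values by 2 (still ≥ 50) to hit 515.

3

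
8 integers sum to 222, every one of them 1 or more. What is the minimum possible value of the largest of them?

The 8 values sum to 222, so their maximum is at least ⌈222/8⌉ = 28.
Equality holds with 6 values of 28 and 2 values of 27.

28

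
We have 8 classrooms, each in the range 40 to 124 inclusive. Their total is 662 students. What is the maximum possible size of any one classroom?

124

To make one classroom as large as possible, make the other 7 as small as possible.
The other 7 contribute at least 7 × 40 = 280, leaving at most 662 − 280 = 382.
But each classroom is capped at 124, so the maximum is 124.
Achievable: one at 124 and the other 7 totalling 538, which fits since 7 × 40 ≤ 538 ≤ 7 × 124.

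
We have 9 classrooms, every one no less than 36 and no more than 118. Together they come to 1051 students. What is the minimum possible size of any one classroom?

Minimizing one value means maximizing the remaining 8.
The other 8 contribute at most 8 × 118 = 944, leaving at least 1051 − 944 = 107.
Since 107 ≥ 36, this is achievable: one at 107 and 8 at 118.

107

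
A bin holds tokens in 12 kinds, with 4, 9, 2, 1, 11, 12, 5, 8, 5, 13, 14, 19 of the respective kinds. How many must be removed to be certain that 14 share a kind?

In the worst case you take as many as possible of each kind without reaching 14: 4 + 9 + 2 + 1 + 11 + 12 + 5 + 8 + 5 + 13 + 13 + 13 = 96.
The next one must give 14 of some kind, so 96 + 1 = 97.

97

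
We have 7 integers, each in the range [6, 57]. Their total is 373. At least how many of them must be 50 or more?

4

Suppose at most 7 − j of them reach 50; then j values are ≤ 49 and the rest ≤ 57.
The total is then ≤ 49·j + 57·(7 − j) = 399 − 8j. For this to be ≥ 373 we need j ≤ 3, so at least 7 − 3 = 4 must reach 50.
Exactly 4 works: 4 values at 57 and 3 at 49 total 375; lower one of the high values by 2 (still ≥ 50) to hit 373.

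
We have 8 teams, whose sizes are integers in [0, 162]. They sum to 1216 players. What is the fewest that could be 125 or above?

If only k of them are at least 125, the other 8 − k are at most 124, so the total is at most k·162 + (8 − k)·124.
This must reach 1216, so k·162 + (8 − k)·124 ≥ 1216, giving k ≥ 6.
Exactly 6 works: 6 values at 162 and 2 at 124 total 1220; lower one of the high values by 4 (still ≥ 125) to hit 1216.

6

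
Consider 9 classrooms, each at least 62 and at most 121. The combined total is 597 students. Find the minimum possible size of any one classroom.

Minimizing one value means maximizing the remaining 8.
The other 8 can take up 8 × 121 = 968 ≥ 597 − 62, so one classroom can sit at its floor of 62.
Achievable: one at 62 and the other 8 totalling 535, which fits since 8 × 62 ≤ 535 ≤ 8 × 121.

62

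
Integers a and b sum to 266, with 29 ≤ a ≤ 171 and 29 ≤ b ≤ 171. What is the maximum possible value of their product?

17689

ab = a(266 − a) is maximized when a is as near 266/2 as the bounds allow.
Taking a = 133 and b = 133 (both in [29, 171]) gives ab = 17689.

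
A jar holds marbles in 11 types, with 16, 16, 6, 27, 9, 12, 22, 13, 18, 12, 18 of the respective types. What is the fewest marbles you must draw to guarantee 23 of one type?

In the worst case you take as many as possible of each type without reaching 23: 16 + 16 + 6 + 22 + 9 + 12 + 22 + 13 + 18 + 12 + 18 = 164.
The next one must give 23 of some type, so 164 + 1 = 165.

165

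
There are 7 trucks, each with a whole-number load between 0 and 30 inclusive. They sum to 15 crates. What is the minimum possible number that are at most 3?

Let j be the number exceeding 3. Then the total is ≥ 4·j + 0·(7 − j) = 0 + 4j.
So 4j ≤ 15 and j ≤ 3; hence at least 7 − 3 = 4 are ≤ 3.
Exactly 4 works: 4 values at 0 and 3 at 4 total 12; raise one of the low values by 3 (still ≤ 3) to hit 15.

4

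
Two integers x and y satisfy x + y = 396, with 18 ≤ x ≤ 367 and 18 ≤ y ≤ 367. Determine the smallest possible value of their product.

xy = x(396 − x) is concave in x, so over [29, 367] it is minimized at an endpoint.
At the endpoint x = 29, y = 396 − 29 = 367, so xy = 29 × 367 = 10643.

10643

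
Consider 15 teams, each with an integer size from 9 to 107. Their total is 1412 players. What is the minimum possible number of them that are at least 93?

3

Suppose at most 15 − j of them reach 93; then j values are ≤ 92 and the rest ≤ 107.
The total is then ≤ 92·j + 107·(15 − j) = 1605 − 15j. For this to be ≥ 1412 we need j ≤ 12, so at least 15 − 12 = 3 must reach 93.
Exactly 3 works: 3 values at 107 and 12 at 92 total 1425; lower one of the high values by 13 (still ≥ 93) to hit 1412.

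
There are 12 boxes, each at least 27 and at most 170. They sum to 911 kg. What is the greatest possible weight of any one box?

To make one box as large as possible, make the other 11 as small as possible.
The other 11 contribute at least 11 × 27 = 297, leaving at most 911 − 297 = 614.
But each box is capped at 170, so the maximum is 170.
Achievable: one at 170 and the other 11 totalling 741, which fits since 11 × 27 ≤ 741 ≤ 11 × 170.

170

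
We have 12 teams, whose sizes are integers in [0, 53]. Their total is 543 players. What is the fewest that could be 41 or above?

5

Each value short of 41 is at most 40, costing at least 53 − 40 = 13 against the maximum total of 636.
We can afford to lose at most 636 − 543 = 93, so at most ⌊93/13⌋ = 7 fall short, and at least 5 are ≥ 41.
Exactly 5 works: 5 values at 53 and 7 at 40 total 545; lower one of the high values by 2 (still ≥ 41) to hit 543.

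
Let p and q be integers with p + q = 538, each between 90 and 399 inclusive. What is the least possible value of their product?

pq = p(538 − p) is concave in p, so over [139, 399] it is minimized at an endpoint.
The extreme feasible split is p = 139, q = 399, giving pq = 55461.

55461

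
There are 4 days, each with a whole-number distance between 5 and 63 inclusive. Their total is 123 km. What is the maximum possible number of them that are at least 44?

With k values at 44 or above and the rest at least 5, the sum is at least 20 + 39k.
Since the sum is 123, we need 39k ≤ 103, i.e. k ≤ 2.
k = 2 is achieved by 2 values at 44 and 2 at 5, total 98; add 25 to one value (staying below 44) to reach 123.

2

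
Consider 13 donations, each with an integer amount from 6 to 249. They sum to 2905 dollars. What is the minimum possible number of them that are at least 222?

2

Each value short of 222 is at most 221, costing at least 249 − 221 = 28 against the maximum total of 3237.
We can afford to lose at most 3237 − 2905 = 332, so at most ⌊332/28⌋ = 11 fall short, and at least 2 are ≥ 222.
Exactly 2 works: 2 values at 249 and 11 at 221 total 2929; lower one of the high values by 24 (still ≥ 222) to hit 2905.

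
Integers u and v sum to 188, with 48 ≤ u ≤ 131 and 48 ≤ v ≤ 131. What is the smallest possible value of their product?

7467

uv = u(188 − u) is concave in u, so over [57, 131] it is minimized at an endpoint.
At the endpoint u = 57, v = 188 − 57 = 131, so uv = 57 × 131 = 7467.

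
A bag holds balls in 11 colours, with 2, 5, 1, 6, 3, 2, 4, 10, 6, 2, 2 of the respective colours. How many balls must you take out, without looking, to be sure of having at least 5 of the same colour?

In the worst case you take as many as possible of each colour without reaching 5: 2 + 4 + 1 + 4 + 3 + 2 + 4 + 4 + 4 + 2 + 2 = 32.
The next one must give 5 of some colour, so 32 + 1 = 33.

33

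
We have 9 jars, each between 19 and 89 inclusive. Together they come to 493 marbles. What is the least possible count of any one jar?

To make one jar as small as possible, make the other 8 as large as possible.
The other 8 can take up 8 × 89 = 712 ≥ 493 − 19, so one jar can sit at its floor of 19.
Achievable: one at 19 and the other 8 totalling 474, which fits since 8 × 19 ≤ 474 ≤ 8 × 89.

19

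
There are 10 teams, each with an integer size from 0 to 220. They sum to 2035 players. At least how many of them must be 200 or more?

Suppose at most 10 − j of them reach 200; then j values are ≤ 199 and the rest ≤ 220.
The total is then ≤ 199·j + 220·(10 − j) = 2200 − 21j. For this to be ≥ 2035 we need j ≤ 7, so at least 10 − 7 = 3 must reach 200.
Exactly 3 works: 3 values at 220 and 7 at 199 total 2053; lower one of the high values by 18 (still ≥ 200) to hit 2035.

3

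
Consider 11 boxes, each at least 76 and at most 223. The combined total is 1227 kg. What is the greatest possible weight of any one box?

Maximizing one value means minimizing the remaining 10.
The other 10 contribute at least 10 × 76 = 760, leaving at most 1227 − 760 = 467.
But each box is capped at 223, so the maximum is 223.
Achievable: one at 223 and the other 10 totalling 1004, which fits since 10 × 76 ≤ 1004 ≤ 10 × 223.

223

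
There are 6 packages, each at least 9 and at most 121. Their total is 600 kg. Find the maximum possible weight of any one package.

121

To make one package as large as possible, make the other 5 as small as possible.
The other 5 contribute at least 5 × 9 = 45, leaving at most 600 − 45 = 555.
But each package is capped at 121, so the maximum is 121.
Achievable: one at 121 and the other 5 totalling 479, which fits since 5 × 9 ≤ 479 ≤ 5 × 121.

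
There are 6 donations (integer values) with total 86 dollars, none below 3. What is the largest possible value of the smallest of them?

If every one of the 6 were at least 15, the total would be at least 6 × 15 = 90 > 86.
Taking 4 copies of 14 and 2 copies of 15 gives exactly 86, so 14 is attained.

14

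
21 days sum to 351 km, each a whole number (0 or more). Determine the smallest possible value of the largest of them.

Some value must be at least ⌈351/21⌉ = 17, since 21 × 16 = 336 < 351.
Taking 6 copies of 16 and 15 copies of 17 gives exactly 351, so 17 is attained.

17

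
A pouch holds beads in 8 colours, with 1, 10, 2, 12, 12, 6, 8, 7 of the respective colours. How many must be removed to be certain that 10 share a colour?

In the worst case you take as many as possible of each colour without reaching 10: 1 + 9 + 2 + 9 + 9 + 6 + 8 + 7 = 51.
The next one must give 10 of some colour, so 51 + 1 = 52.

52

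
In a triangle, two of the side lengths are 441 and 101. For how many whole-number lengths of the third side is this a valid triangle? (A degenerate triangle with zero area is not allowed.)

201

The triangle inequality gives |441 − 101| < c < 441 + 101, i.e. 340 < c < 542.
So c can be any integer from 341 to 541: 201 values.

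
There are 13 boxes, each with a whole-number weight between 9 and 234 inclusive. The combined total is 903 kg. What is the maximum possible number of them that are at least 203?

4

With k values at 203 or above and the rest at least 9, the sum is at least 117 + 194k.
Since the sum is 903, we need 194k ≤ 786, i.e. k ≤ 4.
k = 4 is achieved by 4 values at 203 and 9 at 9, total 893; add 10 to one value (staying below 203) to reach 903.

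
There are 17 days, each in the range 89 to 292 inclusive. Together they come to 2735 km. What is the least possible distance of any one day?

89

To make one day as small as possible, make the other 16 as large as possible.
The other 16 can take up 16 × 292 = 4672 ≥ 2735 − 89, so one day can sit at its floor of 89.
Achievable: one at 89 and the other 16 totalling 2646, which fits since 16 × 89 ≤ 2646 ≤ 16 × 292.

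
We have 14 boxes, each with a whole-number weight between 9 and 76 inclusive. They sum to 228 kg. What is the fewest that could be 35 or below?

11

Let j be the number exceeding 35. Then the total is ≥ 36·j + 9·(14 − j) = 126 + 27j.
So 27j ≤ 102 and j ≤ 3; hence at least 14 − 3 = 11 are ≤ 35.
Exactly 11 works: 11 values at 9 and 3 at 36 total 207; raise one of the low values by 21 (still ≤ 35) to hit 228.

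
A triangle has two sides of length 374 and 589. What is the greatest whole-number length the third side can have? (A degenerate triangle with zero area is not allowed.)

962

The third side must be less than 374 + 589 = 963.
The largest integer below 963 is 962.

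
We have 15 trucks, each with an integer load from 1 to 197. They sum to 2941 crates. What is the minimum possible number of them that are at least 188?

14

If only k of them are at least 188, the other 15 − k are at most 187, so the total is at most k·197 + (15 − k)·187.
This must reach 2941, so k·197 + (15 − k)·187 ≥ 2941, giving k ≥ 14.
Exactly 14 works: 14 values at 197 and 1 at 187 total 2945; lower one of the high values by 4 (still ≥ 188) to hit 2941.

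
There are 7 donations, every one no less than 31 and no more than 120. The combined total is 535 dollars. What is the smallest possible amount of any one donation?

To make one donation as small as possible, make the other 6 as large as possible.
The other 6 can take up 6 × 120 = 720 ≥ 535 − 31, so one donation can sit at its floor of 31.
Achievable: one at 31 and the other 6 totalling 504, which fits since 6 × 31 ≤ 504 ≤ 6 × 120.

31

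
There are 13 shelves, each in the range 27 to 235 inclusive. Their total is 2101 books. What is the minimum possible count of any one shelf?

Minimizing one value means maximizing the remaining 12.
The other 12 can take up 12 × 235 = 2820 ≥ 2101 − 27, so one shelf can sit at its floor of 27.
Achievable: one at 27 and the other 12 totalling 2074, which fits since 12 × 27 ≤ 2074 ≤ 12 × 235.

27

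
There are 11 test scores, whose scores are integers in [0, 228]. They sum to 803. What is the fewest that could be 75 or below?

1

Each value above 75 is at least 76, contributing at least 76 − 0 = 76 above the floor 0.
The sum exceeds the floor total 0 by 803, so at most ⌊803/76⌋ = 10 exceed 75, and at least 1 are ≤ 75.
Exactly 1 works: 1 value at 0 and 10 at 76 total 760; raise one of the low values by 43 (still ≤ 75) to hit 803.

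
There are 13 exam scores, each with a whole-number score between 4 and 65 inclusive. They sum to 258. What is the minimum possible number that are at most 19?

If only k of them are at most 19, the other 13 − k are at least 20, so the total is at least (13 − k)·20 + k·4.
This is ≤ 258, so (13 − k)·20 + 4k ≤ 258, which gives k ≥ 1.
Exactly 1 works: 1 value at 4 and 12 at 20 total 244; raise one of the low values by 14 (still ≤ 19) to hit 258.

1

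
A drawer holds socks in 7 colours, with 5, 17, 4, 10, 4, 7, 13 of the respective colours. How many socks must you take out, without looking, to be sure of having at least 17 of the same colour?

60

In the worst case you take as many as possible of each colour without reaching 17: 5 + 16 + 4 + 10 + 4 + 7 + 13 = 59.
The next one must give 17 of some colour, so 59 + 1 = 60.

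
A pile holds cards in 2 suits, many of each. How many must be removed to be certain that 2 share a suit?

3

In the worst case you draw 1 of each of the 2 suits: 2 × 1 = 2.
One more forces 2 of some suit, so 2 + 1 = 3.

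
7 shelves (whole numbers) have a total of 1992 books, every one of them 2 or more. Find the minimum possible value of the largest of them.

The average is 1992/7 > 284, so not all 7 can be 284 or less; the largest is ≥ 285.
Equality holds with 4 values of 285 and 3 values of 284.

285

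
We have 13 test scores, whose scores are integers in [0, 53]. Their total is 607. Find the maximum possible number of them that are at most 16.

2

Suppose k of them are at most 16. Those contribute at most 16 each and the rest at most 53 each.
So the total is at most 16k + 53(13 − k) = 689 − 37k. This must still be ≥ 607, so k ≤ 2.
k = 2 is achieved by 2 values at 16 and 11 at 53, total 615; lower one of the 53's by 8 (still > 16) to reach 607.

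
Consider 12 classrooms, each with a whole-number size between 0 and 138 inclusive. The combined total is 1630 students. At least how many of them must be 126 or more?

10

If only k of them are at least 126, the other 12 − k are at most 125, so the total is at most k·138 + (12 − k)·125.
This must reach 1630, so k·138 + (12 − k)·125 ≥ 1630, giving k ≥ 10.
Exactly 10 works: 10 values at 138 and 2 at 125 total 1630.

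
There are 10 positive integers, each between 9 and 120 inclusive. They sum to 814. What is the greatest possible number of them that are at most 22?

Each value at 22 or below falls at least 120 − 22 = 98 short of the ceiling 120.
The ceiling total is 10 × 120 = 1200, and we need 814, so at most ⌊(1200 − 814)/98⌋ = 3 can be that low.
k = 3 is achieved by 3 values at 22 and 7 at 120, total 906; lower one of the 120's by 92 (still > 22) to reach 814.

3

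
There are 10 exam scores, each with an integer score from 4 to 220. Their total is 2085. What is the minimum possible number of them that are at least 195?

6

Each value short of 195 is at most 194, costing at least 220 − 194 = 26 against the maximum total of 2200.
We can afford to lose at most 2200 − 2085 = 115, so at most ⌊115/26⌋ = 4 fall short, and at least 6 are ≥ 195.
Exactly 6 works: 6 values at 220 and 4 at 194 total 2096; lower one of the high values by 11 (still ≥ 195) to hit 2085.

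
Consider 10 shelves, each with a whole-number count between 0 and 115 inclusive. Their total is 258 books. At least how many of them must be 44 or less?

Let j be the number exceeding 44. Then the total is ≥ 45·j + 0·(10 − j) = 0 + 45j.
So 45j ≤ 258 and j ≤ 5; hence at least 10 − 5 = 5 are ≤ 44.
Exactly 5 works: 5 values at 0 and 5 at 45 total 225; raise one of the low values by 33 (still ≤ 44) to hit 258.

5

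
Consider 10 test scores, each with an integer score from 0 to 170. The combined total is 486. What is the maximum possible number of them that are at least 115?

4

If k of the values are ≥ 115, the total is ≥ 115k + 0(10 − k).
Setting 115k + 0(10 − k) ≤ 486 gives 115k ≤ 486, so k ≤ 4.
k = 4 is achieved by 4 values at 115 and 6 at 0, total 460; add 26 to one value (staying below 115) to reach 486.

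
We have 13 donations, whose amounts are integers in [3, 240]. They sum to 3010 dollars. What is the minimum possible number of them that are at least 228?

5

Each value short of 228 is at most 227, costing at least 240 − 227 = 13 against the maximum total of 3120.
We can afford to lose at most 3120 − 3010 = 110, so at most ⌊110/13⌋ = 8 fall short, and at least 5 are ≥ 228.
Exactly 5 works: 5 values at 240 and 8 at 227 total 3016; lower one of the high values by 6 (still ≥ 228) to hit 3010.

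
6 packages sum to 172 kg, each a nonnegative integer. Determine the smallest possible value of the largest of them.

29

The 6 values sum to 172, so their maximum is at least ⌈172/6⌉ = 29.
Taking 2 copies of 28 and 4 copies of 29 gives exactly 172, so 29 is attained.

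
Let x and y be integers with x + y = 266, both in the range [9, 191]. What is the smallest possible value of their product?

xy = x(266 − x) is concave in x, so over [75, 191] it is minimized at an endpoint.
The extreme feasible split is x = 75, y = 191, giving xy = 14325.

14325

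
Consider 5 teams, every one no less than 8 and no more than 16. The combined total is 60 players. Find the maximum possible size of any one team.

16

Maximizing one value means minimizing the remaining 4.
The other 4 contribute at least 4 × 8 = 32, leaving at most 60 − 32 = 28.
But each team is capped at 16, so the maximum is 16.
Achievable: one at 16 and the other 4 totalling 44, which fits since 4 × 8 ≤ 44 ≤ 4 × 16.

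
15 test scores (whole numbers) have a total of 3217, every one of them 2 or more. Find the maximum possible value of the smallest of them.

214

The average is 3217/15 < 215, so some value is ≤ 214.
Achievable: 8 of them at 214 and 7 at 215 total 3217.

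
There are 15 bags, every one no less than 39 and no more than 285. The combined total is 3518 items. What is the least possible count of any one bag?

To make one bag as small as possible, make the other 14 as large as possible.
The other 14 can take up 14 × 285 = 3990 ≥ 3518 − 39, so one bag can sit at its floor of 39.
Achievable: one at 39 and the other 14 totalling 3479, which fits since 14 × 39 ≤ 3479 ≤ 14 × 285.

39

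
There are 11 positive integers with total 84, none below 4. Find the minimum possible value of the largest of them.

8

The average is 84/11 > 7, so not all 11 can be 7 or less; the largest is ≥ 8.
Taking 4 copies of 7 and 7 copies of 8 gives exactly 84, so 8 is attained.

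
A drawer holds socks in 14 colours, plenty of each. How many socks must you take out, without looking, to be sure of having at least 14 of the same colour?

183

In the worst case you draw 13 of each of the 14 colours: 14 × 13 = 182.
One more forces 14 of some colour, so 182 + 1 = 183.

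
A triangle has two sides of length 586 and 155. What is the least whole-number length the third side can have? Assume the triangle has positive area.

The third side must exceed |586 − 155| = 431.
The smallest integer above 431 is 432.

432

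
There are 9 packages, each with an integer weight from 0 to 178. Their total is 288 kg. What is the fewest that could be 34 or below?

If only k of them are at most 34, the other 9 − k are at least 35, so the total is at least (9 − k)·35 + k·0.
This is ≤ 288, so (9 − k)·35 + 0k ≤ 288, which gives k ≥ 1.
Exactly 1 works: 1 value at 0 and 8 at 35 total 280; raise one of the low values by 8 (still ≤ 34) to hit 288.

1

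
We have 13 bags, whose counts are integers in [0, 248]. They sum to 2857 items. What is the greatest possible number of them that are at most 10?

1

Each value at 10 or below falls at least 248 − 10 = 238 short of the ceiling 248.
The ceiling total is 13 × 248 = 3224, and we need 2857, so at most ⌊(3224 − 2857)/238⌋ = 1 can be that low.
k = 1 is achieved by 1 value at 10 and 12 at 248, total 2986; lower one of the 248's by 129 (still > 10) to reach 2857.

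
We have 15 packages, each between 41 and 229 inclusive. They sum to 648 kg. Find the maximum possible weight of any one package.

74

Maximizing one value means minimizing the remaining 14.
The other 14 contribute at least 14 × 41 = 574, leaving at most 648 − 574 = 74.
Since 74 ≤ 229, this is achievable: one at 74 and 14 at 41.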